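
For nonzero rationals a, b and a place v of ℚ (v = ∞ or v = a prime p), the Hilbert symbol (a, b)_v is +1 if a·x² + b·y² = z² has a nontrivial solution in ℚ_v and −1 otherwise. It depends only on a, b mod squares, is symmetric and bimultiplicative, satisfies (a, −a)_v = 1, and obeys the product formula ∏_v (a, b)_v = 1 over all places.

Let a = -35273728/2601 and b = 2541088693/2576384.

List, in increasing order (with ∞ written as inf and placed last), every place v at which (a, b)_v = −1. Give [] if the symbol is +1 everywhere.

[17, 37]

(a, b) ≡ (-703, 8177) mod (ℚ^×)²; places V = {2, 3, 7, 11, 13, 17, 19, 31, 37, 41, ∞}.
(a,b)_31: α=0, u≡2; β=2, v≡26 (mod 31); (2|31)=+1, (26|31)=-1; sign (−1)^0·+1^2·-1^0 = +1.
(a,b)_11: α=0, u≡1; β=2, v≡9 (mod 11); (1|11)=+1, (9|11)=+1; sign (−1)^0·+1^2·+1^0 = +1.
(a,b)_7: α=2, u≡2; β=0, v≡4 (mod 7); (2|7)=+1, (4|7)=+1; sign (−1)^0·+1^0·+1^2 = +1.
(a,b)_37: α=1, u≡20; β=-1, v≡4 (mod 37); (20|37)=-1, (4|37)=+1; sign (−1)^0·-1^-1·+1^1 = -1.
(a,b)_13: α=0, u≡4; β=1, v≡2 (mod 13); (4|13)=+1, (2|13)=-1; sign (−1)^0·+1^1·-1^0 = +1.
(a,b)_∞: sgn(-703)=−, sgn(8177)=+, so +1.
(a,b)_17: α=-2, u≡11; β=-1, v≡3 (mod 17); (11|17)=-1, (3|17)=-1; sign (−1)^0·-1^-1·-1^-2 = -1.
(a,b)_3: α=-2, u≡2; β=0, v≡2 (mod 3); (2|3)=-1, (2|3)=-1; sign (−1)^0·-1^0·-1^-2 = +1.
(a,b)_19: α=1, u≡11; β=0, v≡1 (mod 19); (11|19)=+1, (1|19)=+1; sign (−1)^0·+1^0·+1^1 = +1.
(a,b)_2: α=10, β=-12; u≡1, v≡1 (mod 8); ε(u)ε(v)=0·0, αω(v)=10·0, βω(u)=-12·0; sum ≡ 0  ⇒  +1.
(a,b)_41: α=0, u≡30; β=2, v≡23 (mod 41); (30|41)=-1, (23|41)=+1; sign (−1)^0·-1^2·+1^0 = +1.
|Ram(-703, 8177)| = 2, even; anisotropic at {17, 37}.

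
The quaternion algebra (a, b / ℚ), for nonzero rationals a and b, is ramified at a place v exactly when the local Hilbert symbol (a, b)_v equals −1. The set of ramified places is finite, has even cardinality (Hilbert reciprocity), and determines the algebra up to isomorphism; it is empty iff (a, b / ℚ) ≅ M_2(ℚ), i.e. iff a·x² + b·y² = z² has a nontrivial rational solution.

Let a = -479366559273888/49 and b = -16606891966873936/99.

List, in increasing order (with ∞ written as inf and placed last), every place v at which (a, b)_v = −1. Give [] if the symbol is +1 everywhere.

[13, 17, 19, inf]

(a, b) ≡ (-92378, -1812239) mod (ℚ^×)²; places V = {2, 3, 7, 11, 13, 17, 19, 23, 29, ∞}.
(a,b)_23: α=2, u≡8; β=3, v≡10 (mod 23); (8|23)=+1, (10|23)=-1; sign (−1)^0·+1^3·-1^2 = +1.
(a,b)_17: α=1, u≡6; β=2, v≡10 (mod 17); (6|17)=-1, (10|17)=-1; sign (−1)^0·-1^2·-1^1 = -1.
(a,b)_3: α=6, u≡1; β=-2, v≡1 (mod 3); (1|3)=+1, (1|3)=+1; sign (−1)^0·+1^-2·+1^6 = +1.
(a,b)_13: α=1, u≡11; β=1, v≡9 (mod 13); (11|13)=-1, (9|13)=+1; sign (−1)^0·-1^1·+1^1 = -1.
(a,b)_7: α=-2, u≡1; β=2, v≡6 (mod 7); (1|7)=+1, (6|7)=-1; sign (−1)^0·+1^2·-1^-2 = +1.
(a,b)_29: α=2, u≡22; β=3, v≡20 (mod 29); (22|29)=+1, (20|29)=+1; sign (−1)^0·+1^3·+1^2 = +1.
(a,b)_19: α=1, u≡2; β=1, v≡12 (mod 19); (2|19)=-1, (12|19)=-1; sign (−1)^1·-1^1·-1^1 = -1.
(a,b)_2: α=5, β=4; u≡3, v≡1 (mod 8); ε(u)ε(v)=1·0, αω(v)=5·0, βω(u)=4·1; sum ≡ 0  ⇒  +1.
(a,b)_11: α=1, u≡2; β=-1, v≡1 (mod 11); (2|11)=-1, (1|11)=+1; sign (−1)^1·-1^-1·+1^1 = +1.
(a,b)_∞: sgn(-92378)=−, sgn(-1812239)=−, so -1.
|Ram(-92378, -1812239)| = 4, even; anisotropic at {13, 17, 19, ∞}.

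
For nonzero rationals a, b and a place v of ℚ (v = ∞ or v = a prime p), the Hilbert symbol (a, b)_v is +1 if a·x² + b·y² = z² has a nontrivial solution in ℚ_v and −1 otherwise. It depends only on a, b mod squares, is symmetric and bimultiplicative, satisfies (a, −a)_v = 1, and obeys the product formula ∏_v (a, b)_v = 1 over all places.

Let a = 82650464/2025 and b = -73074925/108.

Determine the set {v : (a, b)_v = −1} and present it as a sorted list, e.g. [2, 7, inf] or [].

Mod squares: a ≡ 30566, b ≡ -1479. Check v ∈ {∞, 2, 3, 5, 7, 11, 13, 17, 29, 31}.
v=11: a=11^0·(≡6), b=11^2·(≡7) mod 11; (6|11)=-1, (7|11)=-1; (−1)^{0·2·5}·(-1)^2·(-1)^0 = +1.
v=7: a=7^0·(≡4), b=7^2·(≡6) mod 7; (4|7)=+1, (6|7)=-1; (−1)^{0·2·3}·(+1)^2·(-1)^0 = +1.
v=31: a=31^1·(≡2), b=31^0·(≡9) mod 31; (2|31)=+1, (9|31)=+1; (−1)^{1·0·15}·(+1)^0·(+1)^1 = +1.
v=3: a=3^-4·(≡2), b=3^-3·(≡2) mod 3; (2|3)=-1, (2|3)=-1; (−1)^{-4·-3·1}·(-1)^-3·(-1)^-4 = -1.
v=17: a=17^1·(≡15), b=17^1·(≡13) mod 17; (15|17)=+1, (13|17)=+1; (−1)^{1·1·8}·(+1)^1·(+1)^1 = +1.
v=∞: 30566 > 0 and -1479 < 0  ⇒  (a,b)_∞ = +1.
v=5: a=5^-2·(≡4), b=5^2·(≡1) mod 5; (4|5)=+1, (1|5)=+1; (−1)^{-2·2·2}·(+1)^2·(+1)^-2 = +1.
v=2: v_2(a)=5, v_2(b)=-2; units ≡ 3, 1 (mod 8); ε·ε+αω+βω = 1·0+5·0+-2·1 ≡ 0  ⇒  (a,b)_2 = +1.
v=13: a=13^2·(≡10), b=13^0·(≡3) mod 13; (10|13)=+1, (3|13)=+1; (−1)^{2·0·6}·(+1)^0·(+1)^2 = +1.
v=29: a=29^1·(≡15), b=29^1·(≡20) mod 29; (15|29)=-1, (20|29)=+1; (−1)^{1·1·14}·(-1)^1·(+1)^1 = -1.
(30566, -1479 / ℚ) ramifies at {3, 29}: a division algebra.

[3, 29]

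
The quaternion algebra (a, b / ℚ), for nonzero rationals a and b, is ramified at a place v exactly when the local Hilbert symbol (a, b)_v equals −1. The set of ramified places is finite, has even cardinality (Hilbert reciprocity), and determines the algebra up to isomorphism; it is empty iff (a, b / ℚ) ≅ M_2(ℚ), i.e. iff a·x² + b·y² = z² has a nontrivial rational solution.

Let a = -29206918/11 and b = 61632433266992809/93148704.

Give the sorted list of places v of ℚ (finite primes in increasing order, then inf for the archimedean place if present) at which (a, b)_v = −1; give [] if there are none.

Mod squares: a ≡ -6578, b ≡ 66. Check v ∈ {∞, 2, 3, 11, 13, 17, 23}.
v=17: a=17^2·(≡8), b=17^6·(≡13) mod 17; (8|17)=+1, (13|17)=+1; (−1)^{2·6·8}·(+1)^6·(+1)^2 = +1.
v=11: a=11^-1·(≡7), b=11^-3·(≡6) mod 11; (7|11)=-1, (6|11)=-1; (−1)^{-1·-3·5}·(-1)^-3·(-1)^-1 = -1.
v=2: v_2(a)=1, v_2(b)=-5; units ≡ 7, 1 (mod 8); ε·ε+αω+βω = 1·0+1·0+-5·0 ≡ 0  ⇒  (a,b)_2 = +1.
v=3: a=3^0·(≡1), b=3^-7·(≡1) mod 3; (1|3)=+1, (1|3)=+1; (−1)^{0·-7·1}·(+1)^-7·(+1)^0 = +1.
v=23: a=23^1·(≡3), b=23^2·(≡14) mod 23; (3|23)=+1, (14|23)=-1; (−1)^{1·2·11}·(+1)^2·(-1)^1 = -1.
v=13: a=13^3·(≡4), b=13^6·(≡4) mod 13; (4|13)=+1, (4|13)=+1; (−1)^{3·6·6}·(+1)^6·(+1)^3 = +1.
v=∞: -6578 < 0 and 66 > 0  ⇒  (a,b)_∞ = +1.
(-6578, 66 / ℚ) ramifies at {11, 23}: a division algebra.

[11, 23]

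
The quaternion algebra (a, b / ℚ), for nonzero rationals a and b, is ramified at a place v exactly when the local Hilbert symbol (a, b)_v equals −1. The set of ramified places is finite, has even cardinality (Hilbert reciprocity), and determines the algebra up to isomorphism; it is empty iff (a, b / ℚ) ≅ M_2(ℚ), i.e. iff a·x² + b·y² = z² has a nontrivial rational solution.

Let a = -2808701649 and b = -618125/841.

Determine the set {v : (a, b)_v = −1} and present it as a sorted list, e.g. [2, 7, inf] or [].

[2, 23, 29, 31, 43, inf]

Mod squares: a ≡ -34675329, b ≡ -989. Check v ∈ {∞, 2, 3, 5, 13, 23, 29, 31, 43}.
v=3: a=3^5·(≡2), b=3^0·(≡1) mod 3; (2|3)=-1, (1|3)=+1; (−1)^{5·0·1}·(-1)^0·(+1)^5 = +1.
v=∞: -34675329 < 0 and -989 < 0  ⇒  (a,b)_∞ = -1.
v=23: a=23^1·(≡2), b=23^1·(≡8) mod 23; (2|23)=+1, (8|23)=+1; (−1)^{1·1·11}·(+1)^1·(+1)^1 = -1.
v=5: a=5^0·(≡1), b=5^4·(≡1) mod 5; (1|5)=+1, (1|5)=+1; (−1)^{0·4·2}·(+1)^4·(+1)^0 = +1.
v=13: a=13^1·(≡8), b=13^0·(≡10) mod 13; (8|13)=-1, (10|13)=+1; (−1)^{1·0·6}·(-1)^0·(+1)^1 = +1.
v=2: v_2(a)=0, v_2(b)=0; units ≡ 7, 3 (mod 8); ε·ε+αω+βω = 1·1+0·1+0·0 ≡ 1  ⇒  (a,b)_2 = -1.
v=31: a=31^1·(≡18), b=31^0·(≡27) mod 31; (18|31)=+1, (27|31)=-1; (−1)^{1·0·15}·(+1)^0·(-1)^1 = -1.
v=43: a=43^1·(≡34), b=43^1·(≡12) mod 43; (34|43)=-1, (12|43)=-1; (−1)^{1·1·21}·(-1)^1·(-1)^1 = -1.
v=29: a=29^1·(≡12), b=29^-2·(≡10) mod 29; (12|29)=-1, (10|29)=-1; (−1)^{1·-2·14}·(-1)^-2·(-1)^1 = -1.
|Ram(-34675329, -989)| = 6, even; anisotropic at {2, 23, 29, 31, 43, ∞}.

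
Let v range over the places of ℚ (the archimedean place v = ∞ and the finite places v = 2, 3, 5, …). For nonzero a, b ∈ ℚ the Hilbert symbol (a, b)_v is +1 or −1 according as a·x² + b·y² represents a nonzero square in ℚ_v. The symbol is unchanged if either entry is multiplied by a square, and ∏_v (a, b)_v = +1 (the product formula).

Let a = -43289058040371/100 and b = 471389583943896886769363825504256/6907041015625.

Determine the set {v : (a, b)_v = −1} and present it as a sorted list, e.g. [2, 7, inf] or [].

(a, b) ≡ (-14151371, 12259) mod (ℚ^×)²; places V = {2, 3, 5, 11, 13, 19, 23, 29, 41, 47, 53, ∞}.
(a,b)_47: α=1, u≡36; β=2, v≡22 (mod 47); (36|47)=+1, (22|47)=-1; sign (−1)^0·+1^2·-1^1 = -1.
(a,b)_29: α=0, u≡22; β=-4, v≡11 (mod 29); (22|29)=+1, (11|29)=-1; sign (−1)^0·+1^-4·-1^0 = +1.
(a,b)_∞: sgn(-14151371)=−, sgn(12259)=+, so +1.
(a,b)_53: α=3, u≡28; β=2, v≡24 (mod 53); (28|53)=+1, (24|53)=+1; sign (−1)^0·+1^2·+1^3 = +1.
(a,b)_3: α=2, u≡1; β=18, v≡1 (mod 3); (1|3)=+1, (1|3)=+1; sign (−1)^0·+1^18·+1^2 = +1.
(a,b)_2: α=-2, β=12; u≡5, v≡3 (mod 8); ε(u)ε(v)=0·1, αω(v)=-2·1, βω(u)=12·1; sum ≡ 0  ⇒  +1.
(a,b)_11: α=2, u≡2; β=2, v≡3 (mod 11); (2|11)=-1, (3|11)=+1; sign (−1)^0·-1^2·+1^2 = +1.
(a,b)_19: α=1, u≡2; β=2, v≡7 (mod 19); (2|19)=-1, (7|19)=+1; sign (−1)^0·-1^2·+1^1 = +1.
(a,b)_41: α=0, u≡8; β=1, v≡3 (mod 41); (8|41)=+1, (3|41)=-1; sign (−1)^0·+1^1·-1^0 = +1.
(a,b)_23: α=1, u≡11; β=3, v≡6 (mod 23); (11|23)=-1, (6|23)=+1; sign (−1)^1·-1^3·+1^1 = +1.
(a,b)_5: α=-2, u≡1; β=-10, v≡1 (mod 5); (1|5)=+1, (1|5)=+1; sign (−1)^0·+1^-10·+1^-2 = +1.
(a,b)_13: α=1, u≡4; β=3, v≡8 (mod 13); (4|13)=+1, (8|13)=-1; sign (−1)^0·+1^3·-1^1 = -1.
(-14151371, 12259 / ℚ) ramifies at {13, 47}: a division algebra.

[13, 47]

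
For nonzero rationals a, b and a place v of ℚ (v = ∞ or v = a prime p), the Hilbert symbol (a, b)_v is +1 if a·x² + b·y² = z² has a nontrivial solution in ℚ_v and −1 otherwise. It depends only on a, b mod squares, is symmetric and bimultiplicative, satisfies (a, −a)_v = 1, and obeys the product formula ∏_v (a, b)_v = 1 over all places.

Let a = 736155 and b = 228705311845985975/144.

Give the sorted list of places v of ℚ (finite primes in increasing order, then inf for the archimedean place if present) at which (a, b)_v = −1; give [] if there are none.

[2, 3, 7, 11, 31, 41]

Mod squares: a ≡ 81795, b ≡ 31031. Check v ∈ {∞, 2, 3, 5, 7, 11, 13, 17, 19, 31, 41}.
v=5: a=5^1·(≡1), b=5^2·(≡1) mod 5; (1|5)=+1, (1|5)=+1; (−1)^{1·2·2}·(+1)^2·(+1)^1 = +1.
v=∞: 81795 > 0 and 31031 > 0  ⇒  (a,b)_∞ = +1.
v=17: a=17^0·(≡4), b=17^2·(≡11) mod 17; (4|17)=+1, (11|17)=-1; (−1)^{0·2·8}·(+1)^2·(-1)^0 = +1.
v=7: a=7^1·(≡4), b=7^1·(≡2) mod 7; (4|7)=+1, (2|7)=+1; (−1)^{1·1·3}·(+1)^1·(+1)^1 = -1.
v=31: a=31^0·(≡29), b=31^1·(≡14) mod 31; (29|31)=-1, (14|31)=+1; (−1)^{0·1·15}·(-1)^1·(+1)^0 = -1.
v=13: a=13^0·(≡4), b=13^1·(≡8) mod 13; (4|13)=+1, (8|13)=-1; (−1)^{0·1·6}·(+1)^1·(-1)^0 = +1.
v=19: a=19^1·(≡4), b=19^2·(≡16) mod 19; (4|19)=+1, (16|19)=+1; (−1)^{1·2·9}·(+1)^2·(+1)^1 = +1.
v=41: a=41^1·(≡38), b=41^4·(≡3) mod 41; (38|41)=-1, (3|41)=-1; (−1)^{1·4·20}·(-1)^4·(-1)^1 = -1.
v=3: a=3^3·(≡1), b=3^-2·(≡2) mod 3; (1|3)=+1, (2|3)=-1; (−1)^{3·-2·1}·(+1)^-2·(-1)^3 = -1.
v=11: a=11^0·(≡2), b=11^1·(≡3) mod 11; (2|11)=-1, (3|11)=+1; (−1)^{0·1·5}·(-1)^1·(+1)^0 = -1.
v=2: v_2(a)=0, v_2(b)=-4; units ≡ 3, 7 (mod 8); ε·ε+αω+βω = 1·1+0·0+-4·1 ≡ 1  ⇒  (a,b)_2 = -1.
|Ram(81795, 31031)| = 6, even; anisotropic at {2, 3, 7, 11, 31, 41}.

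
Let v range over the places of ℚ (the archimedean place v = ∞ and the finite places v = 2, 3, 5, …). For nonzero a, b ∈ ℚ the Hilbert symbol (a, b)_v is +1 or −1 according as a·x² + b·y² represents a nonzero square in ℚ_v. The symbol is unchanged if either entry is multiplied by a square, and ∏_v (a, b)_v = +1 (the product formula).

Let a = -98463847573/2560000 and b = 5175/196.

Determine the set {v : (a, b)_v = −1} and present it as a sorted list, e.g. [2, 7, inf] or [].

(a, b) ≡ (-133, 23) mod (ℚ^×)²; places V = {2, 3, 5, 7, 13, 19, 23, ∞}.
(a,b)_13: α=4, u≡3; β=0, v≡1 (mod 13); (3|13)=+1, (1|13)=+1; sign (−1)^0·+1^0·+1^4 = +1.
(a,b)_23: α=2, u≡5; β=1, v≡13 (mod 23); (5|23)=-1, (13|23)=+1; sign (−1)^0·-1^1·+1^2 = -1.
(a,b)_7: α=3, u≡4; β=-2, v≡4 (mod 7); (4|7)=+1, (4|7)=+1; sign (−1)^0·+1^-2·+1^3 = +1.
(a,b)_5: α=-4, u≡2; β=2, v≡2 (mod 5); (2|5)=-1, (2|5)=-1; sign (−1)^0·-1^2·-1^-4 = +1.
(a,b)_19: α=1, u≡15; β=0, v≡17 (mod 19); (15|19)=-1, (17|19)=+1; sign (−1)^0·-1^0·+1^1 = +1.
(a,b)_3: α=0, u≡2; β=2, v≡2 (mod 3); (2|3)=-1, (2|3)=-1; sign (−1)^0·-1^2·-1^0 = +1.
(a,b)_∞: sgn(-133)=−, sgn(23)=+, so +1.
(a,b)_2: α=-12, β=-2; u≡3, v≡7 (mod 8); ε(u)ε(v)=1·1, αω(v)=-12·0, βω(u)=-2·1; sum ≡ 1  ⇒  -1.
|Ram(-133, 23)| = 2, even; anisotropic at {2, 23}.

[2, 23]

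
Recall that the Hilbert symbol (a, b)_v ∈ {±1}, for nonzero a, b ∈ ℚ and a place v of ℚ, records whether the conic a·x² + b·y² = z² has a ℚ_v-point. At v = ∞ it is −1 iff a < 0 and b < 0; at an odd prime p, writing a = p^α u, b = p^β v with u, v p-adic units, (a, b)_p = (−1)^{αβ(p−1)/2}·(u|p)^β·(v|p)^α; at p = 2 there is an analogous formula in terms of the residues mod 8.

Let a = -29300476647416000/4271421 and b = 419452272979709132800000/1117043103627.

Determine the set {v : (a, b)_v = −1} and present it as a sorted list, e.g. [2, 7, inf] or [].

Mod squares: a ≡ -25935, b ≡ 1785. Check v ∈ {∞, 2, 3, 5, 7, 11, 13, 17, 19, 29, 41}.
v=∞: -25935 < 0 and 1785 > 0  ⇒  (a,b)_∞ = +1.
v=5: a=5^3·(≡2), b=5^5·(≡3) mod 5; (2|5)=-1, (3|5)=-1; (−1)^{3·5·2}·(-1)^5·(-1)^3 = +1.
v=11: a=11^-2·(≡9), b=11^-4·(≡5) mod 11; (9|11)=+1, (5|11)=+1; (−1)^{-2·-4·5}·(+1)^-4·(+1)^-2 = +1.
v=2: v_2(a)=6, v_2(b)=20; units ≡ 1, 1 (mod 8); ε·ε+αω+βω = 0·0+6·0+20·0 ≡ 0  ⇒  (a,b)_2 = +1.
v=17: a=17^2·(≡7), b=17^3·(≡14) mod 17; (7|17)=-1, (14|17)=-1; (−1)^{2·3·8}·(-1)^3·(-1)^2 = -1.
v=41: a=41^-2·(≡5), b=41^-4·(≡13) mod 41; (5|41)=+1, (13|41)=-1; (−1)^{-2·-4·20}·(+1)^-4·(-1)^-2 = +1.
v=19: a=19^3·(≡18), b=19^4·(≡10) mod 19; (18|19)=-1, (10|19)=-1; (−1)^{3·4·9}·(-1)^4·(-1)^3 = -1.
v=13: a=13^3·(≡7), b=13^4·(≡10) mod 13; (7|13)=-1, (10|13)=+1; (−1)^{3·4·6}·(-1)^4·(+1)^3 = +1.
v=3: a=3^-1·(≡1), b=3^-3·(≡1) mod 3; (1|3)=+1, (1|3)=+1; (−1)^{-1·-3·1}·(+1)^-3·(+1)^-1 = -1.
v=29: a=29^2·(≡25), b=29^0·(≡4) mod 29; (25|29)=+1, (4|29)=+1; (−1)^{2·0·14}·(+1)^0·(+1)^2 = +1.
v=7: a=7^-1·(≡5), b=7^1·(≡6) mod 7; (5|7)=-1, (6|7)=-1; (−1)^{-1·1·3}·(-1)^1·(-1)^-1 = -1.
(-25935, 1785 / ℚ) ramifies at {3, 7, 17, 19}: a division algebra.

[3, 7, 17, 19]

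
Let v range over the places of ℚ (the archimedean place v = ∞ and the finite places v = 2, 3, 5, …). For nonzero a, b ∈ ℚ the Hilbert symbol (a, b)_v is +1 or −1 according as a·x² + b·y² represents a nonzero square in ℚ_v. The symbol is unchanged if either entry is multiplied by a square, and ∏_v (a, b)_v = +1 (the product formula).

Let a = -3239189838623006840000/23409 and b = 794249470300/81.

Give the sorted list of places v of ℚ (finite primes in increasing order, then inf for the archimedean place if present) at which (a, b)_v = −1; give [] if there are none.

(a, b) ≡ (-779, 4724863) mod (ℚ^×)²; places V = {2, 3, 5, 11, 13, 17, 19, 37, 41, 47, ∞}.
(a,b)_47: α=2, u≡31; β=1, v≡5 (mod 47); (31|47)=-1, (5|47)=-1; sign (−1)^0·-1^1·-1^2 = -1.
(a,b)_37: α=2, u≡20; β=1, v≡26 (mod 37); (20|37)=-1, (26|37)=+1; sign (−1)^0·-1^1·+1^2 = -1.
(a,b)_5: α=4, u≡4; β=2, v≡2 (mod 5); (4|5)=+1, (2|5)=-1; sign (−1)^0·+1^2·-1^4 = +1.
(a,b)_2: α=6, β=2; u≡5, v≡7 (mod 8); ε(u)ε(v)=0·1, αω(v)=6·0, βω(u)=2·1; sum ≡ 0  ⇒  +1.
(a,b)_19: α=1, u≡7; β=1, v≡7 (mod 19); (7|19)=+1, (7|19)=+1; sign (−1)^1·+1^1·+1^1 = -1.
(a,b)_13: α=2, u≡10; β=1, v≡3 (mod 13); (10|13)=+1, (3|13)=+1; sign (−1)^0·+1^1·+1^2 = +1.
(a,b)_∞: sgn(-779)=−, sgn(4724863)=+, so +1.
(a,b)_41: α=3, u≡6; β=2, v≡37 (mod 41); (6|41)=-1, (37|41)=+1; sign (−1)^0·-1^2·+1^3 = +1.
(a,b)_17: α=-2, u≡7; β=0, v≡15 (mod 17); (7|17)=-1, (15|17)=+1; sign (−1)^0·-1^0·+1^-2 = +1.
(a,b)_11: α=2, u≡2; β=1, v≡3 (mod 11); (2|11)=-1, (3|11)=+1; sign (−1)^0·-1^1·+1^2 = -1.
(a,b)_3: α=-4, u≡1; β=-4, v≡1 (mod 3); (1|3)=+1, (1|3)=+1; sign (−1)^0·+1^-4·+1^-4 = +1.
|Ram(-779, 4724863)| = 4, even; anisotropic at {11, 19, 37, 47}.

[11, 19, 37, 47]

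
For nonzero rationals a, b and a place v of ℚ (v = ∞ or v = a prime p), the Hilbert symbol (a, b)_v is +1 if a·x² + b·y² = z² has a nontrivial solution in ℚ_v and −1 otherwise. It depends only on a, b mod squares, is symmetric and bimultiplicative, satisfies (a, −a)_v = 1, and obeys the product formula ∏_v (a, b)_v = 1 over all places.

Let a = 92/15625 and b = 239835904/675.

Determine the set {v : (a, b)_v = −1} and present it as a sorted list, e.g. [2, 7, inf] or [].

[3, 23]

Mod squares: a ≡ 23, b ≡ 5313. Check v ∈ {∞, 2, 3, 5, 7, 11, 23}.
v=23: a=23^1·(≡12), b=23^3·(≡3) mod 23; (12|23)=+1, (3|23)=+1; (−1)^{1·3·11}·(+1)^3·(+1)^1 = -1.
v=∞: 23 > 0 and 5313 > 0  ⇒  (a,b)_∞ = +1.
v=3: a=3^0·(≡2), b=3^-3·(≡1) mod 3; (2|3)=-1, (1|3)=+1; (−1)^{0·-3·1}·(-1)^-3·(+1)^0 = -1.
v=7: a=7^0·(≡1), b=7^1·(≡3) mod 7; (1|7)=+1, (3|7)=-1; (−1)^{0·1·3}·(+1)^1·(-1)^0 = +1.
v=11: a=11^0·(≡3), b=11^1·(≡8) mod 11; (3|11)=+1, (8|11)=-1; (−1)^{0·1·5}·(+1)^1·(-1)^0 = +1.
v=5: a=5^-6·(≡2), b=5^-2·(≡2) mod 5; (2|5)=-1, (2|5)=-1; (−1)^{-6·-2·2}·(-1)^-2·(-1)^-6 = +1.
v=2: v_2(a)=2, v_2(b)=8; units ≡ 7, 1 (mod 8); ε·ε+αω+βω = 1·0+2·0+8·0 ≡ 0  ⇒  (a,b)_2 = +1.
(23, 5313 / ℚ) ramifies at {3, 23}: a division algebra.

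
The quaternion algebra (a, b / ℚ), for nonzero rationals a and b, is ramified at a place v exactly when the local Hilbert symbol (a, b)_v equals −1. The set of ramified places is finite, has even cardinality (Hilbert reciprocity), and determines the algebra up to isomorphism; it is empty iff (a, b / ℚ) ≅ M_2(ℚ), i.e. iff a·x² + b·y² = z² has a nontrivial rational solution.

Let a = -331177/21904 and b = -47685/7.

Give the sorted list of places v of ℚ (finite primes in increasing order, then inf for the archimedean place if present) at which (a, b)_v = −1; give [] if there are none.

[3, 5, 11, inf]

(a, b) ≡ (-2737, -1155) mod (ℚ^×)²; places V = {2, 3, 5, 7, 11, 17, 23, 37, ∞}.
(a,b)_∞: sgn(-2737)=−, sgn(-1155)=−, so -1.
(a,b)_5: α=0, u≡2; β=1, v≡4 (mod 5); (2|5)=-1, (4|5)=+1; sign (−1)^0·-1^1·+1^0 = -1.
(a,b)_3: α=0, u≡2; β=1, v≡2 (mod 3); (2|3)=-1, (2|3)=-1; sign (−1)^0·-1^1·-1^0 = -1.
(a,b)_2: α=-4, β=0; u≡7, v≡5 (mod 8); ε(u)ε(v)=1·0, αω(v)=-4·1, βω(u)=0·0; sum ≡ 0  ⇒  +1.
(a,b)_17: α=1, u≡15; β=2, v≡8 (mod 17); (15|17)=+1, (8|17)=+1; sign (−1)^0·+1^2·+1^1 = +1.
(a,b)_37: α=-2, u≡33; β=0, v≡17 (mod 37); (33|37)=+1, (17|37)=-1; sign (−1)^0·+1^0·-1^-2 = +1.
(a,b)_7: α=1, u≡2; β=-1, v≡6 (mod 7); (2|7)=+1, (6|7)=-1; sign (−1)^1·+1^-1·-1^1 = +1.
(a,b)_11: α=2, u≡8; β=1, v≡3 (mod 11); (8|11)=-1, (3|11)=+1; sign (−1)^0·-1^1·+1^2 = -1.
(a,b)_23: α=1, u≡20; β=0, v≡9 (mod 23); (20|23)=-1, (9|23)=+1; sign (−1)^0·-1^0·+1^1 = +1.
(-2737, -1155 / ℚ) ramifies at {3, 5, 11, ∞}: a division algebra.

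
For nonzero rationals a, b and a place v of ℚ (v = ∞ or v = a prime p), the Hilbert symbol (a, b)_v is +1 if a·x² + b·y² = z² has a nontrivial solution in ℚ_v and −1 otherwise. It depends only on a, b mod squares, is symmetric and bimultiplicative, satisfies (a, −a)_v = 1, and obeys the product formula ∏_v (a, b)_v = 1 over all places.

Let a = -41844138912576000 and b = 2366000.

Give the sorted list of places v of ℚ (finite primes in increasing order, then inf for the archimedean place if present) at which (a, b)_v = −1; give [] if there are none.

Mod squares: a ≡ -4290, b ≡ 35. Check v ∈ {∞, 2, 3, 5, 7, 11, 13}.
v=13: a=13^5·(≡2), b=13^2·(≡12) mod 13; (2|13)=-1, (12|13)=+1; (−1)^{5·2·6}·(-1)^2·(+1)^5 = +1.
v=3: a=3^3·(≡1), b=3^0·(≡2) mod 3; (1|3)=+1, (2|3)=-1; (−1)^{3·0·1}·(+1)^0·(-1)^3 = -1.
v=2: v_2(a)=9, v_2(b)=4; units ≡ 7, 3 (mod 8); ε·ε+αω+βω = 1·1+9·1+4·0 ≡ 0  ⇒  (a,b)_2 = +1.
v=11: a=11^3·(≡6), b=11^0·(≡10) mod 11; (6|11)=-1, (10|11)=-1; (−1)^{3·0·5}·(-1)^0·(-1)^3 = -1.
v=5: a=5^3·(≡2), b=5^3·(≡3) mod 5; (2|5)=-1, (3|5)=-1; (−1)^{3·3·2}·(-1)^3·(-1)^3 = +1.
v=7: a=7^2·(≡1), b=7^1·(≡5) mod 7; (1|7)=+1, (5|7)=-1; (−1)^{2·1·3}·(+1)^1·(-1)^2 = +1.
v=∞: -4290 < 0 and 35 > 0  ⇒  (a,b)_∞ = +1.
(-4290, 35 / ℚ) ramifies at {3, 11}: a division algebra.

[3, 11]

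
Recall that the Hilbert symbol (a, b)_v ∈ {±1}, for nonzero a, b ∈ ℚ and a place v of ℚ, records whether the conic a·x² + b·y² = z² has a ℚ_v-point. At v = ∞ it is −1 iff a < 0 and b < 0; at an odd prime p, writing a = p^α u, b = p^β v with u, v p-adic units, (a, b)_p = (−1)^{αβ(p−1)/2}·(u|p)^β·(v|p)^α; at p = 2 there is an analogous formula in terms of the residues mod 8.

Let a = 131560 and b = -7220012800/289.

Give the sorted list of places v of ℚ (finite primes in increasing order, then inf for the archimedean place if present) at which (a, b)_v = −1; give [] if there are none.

Mod squares: a ≡ 32890, b ≡ -23023. Check v ∈ {∞, 2, 5, 7, 11, 13, 17, 23}.
v=2: v_2(a)=3, v_2(b)=8; units ≡ 5, 1 (mod 8); ε·ε+αω+βω = 0·0+3·0+8·1 ≡ 0  ⇒  (a,b)_2 = +1.
v=5: a=5^1·(≡2), b=5^2·(≡2) mod 5; (2|5)=-1, (2|5)=-1; (−1)^{1·2·2}·(-1)^2·(-1)^1 = -1.
v=17: a=17^0·(≡14), b=17^-2·(≡12) mod 17; (14|17)=-1, (12|17)=-1; (−1)^{0·-2·8}·(-1)^-2·(-1)^0 = +1.
v=13: a=13^1·(≡6), b=13^1·(≡12) mod 13; (6|13)=-1, (12|13)=+1; (−1)^{1·1·6}·(-1)^1·(+1)^1 = -1.
v=23: a=23^1·(≡16), b=23^1·(≡17) mod 23; (16|23)=+1, (17|23)=-1; (−1)^{1·1·11}·(+1)^1·(-1)^1 = +1.
v=11: a=11^1·(≡3), b=11^1·(≡10) mod 11; (3|11)=+1, (10|11)=-1; (−1)^{1·1·5}·(+1)^1·(-1)^1 = +1.
v=∞: 32890 > 0 and -23023 < 0  ⇒  (a,b)_∞ = +1.
v=7: a=7^0·(≡2), b=7^3·(≡1) mod 7; (2|7)=+1, (1|7)=+1; (−1)^{0·3·3}·(+1)^3·(+1)^0 = +1.
Ram(32890, -23023) = {5, 13}; no ℚ_5-point on the conic.

[5, 13]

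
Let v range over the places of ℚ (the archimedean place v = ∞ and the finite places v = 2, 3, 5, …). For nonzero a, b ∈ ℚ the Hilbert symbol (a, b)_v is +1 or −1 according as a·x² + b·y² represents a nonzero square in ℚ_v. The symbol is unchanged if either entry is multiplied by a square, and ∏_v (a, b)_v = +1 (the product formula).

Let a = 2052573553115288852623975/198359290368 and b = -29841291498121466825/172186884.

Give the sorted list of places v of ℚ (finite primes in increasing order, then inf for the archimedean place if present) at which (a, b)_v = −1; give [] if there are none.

[2, 29]

(a, b) ≡ (49358, -7337) mod (ℚ^×)²; places V = {2, 3, 5, 7, 11, 13, 23, 29, 37, ∞}.
(a,b)_13: α=2, u≡3; β=0, v≡7 (mod 13); (3|13)=+1, (7|13)=-1; sign (−1)^0·+1^0·-1^2 = +1.
(a,b)_11: α=8, u≡3; β=7, v≡4 (mod 11); (3|11)=+1, (4|11)=+1; sign (−1)^0·+1^7·+1^8 = +1.
(a,b)_23: α=1, u≡5; β=1, v≡1 (mod 23); (5|23)=-1, (1|23)=+1; sign (−1)^1·-1^1·+1^1 = +1.
(a,b)_37: α=5, u≡8; β=4, v≡12 (mod 37); (8|37)=-1, (12|37)=+1; sign (−1)^0·-1^4·+1^5 = +1.
(a,b)_5: α=2, u≡3; β=2, v≡3 (mod 5); (3|5)=-1, (3|5)=-1; sign (−1)^0·-1^2·-1^2 = +1.
(a,b)_∞: sgn(49358)=+, sgn(-7337)=−, so +1.
(a,b)_2: α=-9, β=-2; u≡7, v≡7 (mod 8); ε(u)ε(v)=1·1, αω(v)=-9·0, βω(u)=-2·0; sum ≡ 1  ⇒  -1.
(a,b)_29: α=1, u≡25; β=1, v≡18 (mod 29); (25|29)=+1, (18|29)=-1; sign (−1)^0·+1^1·-1^1 = -1.
(a,b)_7: α=2, u≡1; β=2, v≡3 (mod 7); (1|7)=+1, (3|7)=-1; sign (−1)^0·+1^2·-1^2 = +1.
(a,b)_3: α=-18, u≡2; β=-16, v≡1 (mod 3); (2|3)=-1, (1|3)=+1; sign (−1)^0·-1^-16·+1^-18 = +1.
Ram(49358, -7337) = {2, 29}; no ℚ_2-point on the conic.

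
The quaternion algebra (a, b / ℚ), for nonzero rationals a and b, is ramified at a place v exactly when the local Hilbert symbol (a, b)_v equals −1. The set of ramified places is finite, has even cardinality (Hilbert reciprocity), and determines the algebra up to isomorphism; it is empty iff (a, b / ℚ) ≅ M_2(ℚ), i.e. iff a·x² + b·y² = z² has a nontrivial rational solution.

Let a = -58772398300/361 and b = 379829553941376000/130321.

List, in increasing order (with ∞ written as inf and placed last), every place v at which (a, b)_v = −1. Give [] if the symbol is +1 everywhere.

Mod squares: a ≡ -7, b ≡ 19635. Check v ∈ {∞, 2, 3, 5, 7, 11, 17, 19}.
v=2: v_2(a)=2, v_2(b)=10; units ≡ 1, 3 (mod 8); ε·ε+αω+βω = 0·1+2·1+10·0 ≡ 0  ⇒  (a,b)_2 = +1.
v=3: a=3^0·(≡2), b=3^3·(≡2) mod 3; (2|3)=-1, (2|3)=-1; (−1)^{0·3·1}·(-1)^3·(-1)^0 = -1.
v=7: a=7^5·(≡5), b=7^5·(≡6) mod 7; (5|7)=-1, (6|7)=-1; (−1)^{5·5·3}·(-1)^5·(-1)^5 = -1.
v=19: a=19^-2·(≡18), b=19^-4·(≡3) mod 19; (18|19)=-1, (3|19)=-1; (−1)^{-2·-4·9}·(-1)^-4·(-1)^-2 = +1.
v=11: a=11^2·(≡4), b=11^3·(≡9) mod 11; (4|11)=+1, (9|11)=+1; (−1)^{2·3·5}·(+1)^3·(+1)^2 = +1.
v=∞: -7 < 0 and 19635 > 0  ⇒  (a,b)_∞ = +1.
v=5: a=5^2·(≡3), b=5^3·(≡3) mod 5; (3|5)=-1, (3|5)=-1; (−1)^{2·3·2}·(-1)^3·(-1)^2 = -1.
v=17: a=17^2·(≡11), b=17^3·(≡9) mod 17; (11|17)=-1, (9|17)=+1; (−1)^{2·3·8}·(-1)^3·(+1)^2 = -1.
(-7, 19635 / ℚ) ramifies at {3, 5, 7, 17}: a division algebra.

[3, 5, 7, 17]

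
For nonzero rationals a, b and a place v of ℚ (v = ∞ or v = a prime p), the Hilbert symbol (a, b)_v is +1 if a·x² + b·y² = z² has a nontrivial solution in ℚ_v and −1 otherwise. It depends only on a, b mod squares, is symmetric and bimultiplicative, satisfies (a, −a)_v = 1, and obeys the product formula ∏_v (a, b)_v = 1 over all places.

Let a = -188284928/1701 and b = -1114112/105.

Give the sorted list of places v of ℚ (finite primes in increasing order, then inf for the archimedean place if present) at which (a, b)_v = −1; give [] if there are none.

[2, 5, 17, inf]

Mod squares: a ≡ -357, b ≡ -1785. Check v ∈ {∞, 2, 3, 5, 7, 13, 17}.
v=13: a=13^2·(≡6), b=13^0·(≡1) mod 13; (6|13)=-1, (1|13)=+1; (−1)^{2·0·6}·(-1)^0·(+1)^2 = +1.
v=∞: -357 < 0 and -1785 < 0  ⇒  (a,b)_∞ = -1.
v=5: a=5^0·(≡2), b=5^-1·(≡3) mod 5; (2|5)=-1, (3|5)=-1; (−1)^{0·-1·2}·(-1)^-1·(-1)^0 = -1.
v=2: v_2(a)=16, v_2(b)=16; units ≡ 3, 7 (mod 8); ε·ε+αω+βω = 1·1+16·0+16·1 ≡ 1  ⇒  (a,b)_2 = -1.
v=7: a=7^-1·(≡3), b=7^-1·(≡1) mod 7; (3|7)=-1, (1|7)=+1; (−1)^{-1·-1·3}·(-1)^-1·(+1)^-1 = +1.
v=17: a=17^1·(≡1), b=17^1·(≡11) mod 17; (1|17)=+1, (11|17)=-1; (−1)^{1·1·8}·(+1)^1·(-1)^1 = -1.
v=3: a=3^-5·(≡1), b=3^-1·(≡2) mod 3; (1|3)=+1, (2|3)=-1; (−1)^{-5·-1·1}·(+1)^-1·(-1)^-5 = +1.
|Ram(-357, -1785)| = 4, even; anisotropic at {2, 5, 17, ∞}.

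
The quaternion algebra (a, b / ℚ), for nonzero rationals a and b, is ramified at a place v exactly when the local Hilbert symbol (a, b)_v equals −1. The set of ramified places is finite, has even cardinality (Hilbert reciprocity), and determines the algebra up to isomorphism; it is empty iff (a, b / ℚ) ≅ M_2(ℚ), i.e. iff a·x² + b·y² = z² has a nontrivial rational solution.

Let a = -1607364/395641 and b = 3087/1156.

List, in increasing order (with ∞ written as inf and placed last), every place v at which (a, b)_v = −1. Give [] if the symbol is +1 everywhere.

[2, 41]

(a, b) ≡ (-41, 7) mod (ℚ^×)²; places V = {2, 3, 7, 11, 17, 37, 41, ∞}.
(a,b)_17: α=-2, u≡6; β=-2, v≡11 (mod 17); (6|17)=-1, (11|17)=-1; sign (−1)^0·-1^-2·-1^-2 = +1.
(a,b)_3: α=4, u≡1; β=2, v≡1 (mod 3); (1|3)=+1, (1|3)=+1; sign (−1)^0·+1^2·+1^4 = +1.
(a,b)_∞: sgn(-41)=−, sgn(7)=+, so +1.
(a,b)_41: α=1, u≡10; β=0, v≡22 (mod 41); (10|41)=+1, (22|41)=-1; sign (−1)^0·+1^0·-1^1 = -1.
(a,b)_37: α=-2, u≡12; β=0, v≡10 (mod 37); (12|37)=+1, (10|37)=+1; sign (−1)^0·+1^0·+1^-2 = +1.
(a,b)_2: α=2, β=-2; u≡7, v≡7 (mod 8); ε(u)ε(v)=1·1, αω(v)=2·0, βω(u)=-2·0; sum ≡ 1  ⇒  -1.
(a,b)_11: α=2, u≡1; β=0, v≡7 (mod 11); (1|11)=+1, (7|11)=-1; sign (−1)^0·+1^0·-1^2 = +1.
(a,b)_7: α=0, u≡4; β=3, v≡2 (mod 7); (4|7)=+1, (2|7)=+1; sign (−1)^0·+1^3·+1^0 = +1.
|Ram(-41, 7)| = 2, even; anisotropic at {2, 41}.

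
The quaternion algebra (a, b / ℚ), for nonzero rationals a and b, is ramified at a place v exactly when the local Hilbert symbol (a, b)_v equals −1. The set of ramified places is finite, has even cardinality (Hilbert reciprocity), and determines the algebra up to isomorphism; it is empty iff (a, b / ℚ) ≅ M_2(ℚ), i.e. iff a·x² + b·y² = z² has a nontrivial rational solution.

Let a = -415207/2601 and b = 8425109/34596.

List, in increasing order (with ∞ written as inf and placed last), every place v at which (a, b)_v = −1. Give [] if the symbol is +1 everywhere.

[19, 29]

(a, b) ≡ (-247, 29) mod (ℚ^×)²; places V = {2, 3, 7, 11, 13, 17, 19, 29, 31, 41, ∞}.
(a,b)_3: α=-2, u≡2; β=-2, v≡2 (mod 3); (2|3)=-1, (2|3)=-1; sign (−1)^0·-1^-2·-1^-2 = +1.
(a,b)_11: α=0, u≡2; β=2, v≡10 (mod 11); (2|11)=-1, (10|11)=-1; sign (−1)^0·-1^2·-1^0 = +1.
(a,b)_∞: sgn(-247)=−, sgn(29)=+, so +1.
(a,b)_31: α=0, u≡8; β=-2, v≡23 (mod 31); (8|31)=+1, (23|31)=-1; sign (−1)^0·+1^-2·-1^0 = +1.
(a,b)_19: α=1, u≡11; β=0, v≡14 (mod 19); (11|19)=+1, (14|19)=-1; sign (−1)^0·+1^0·-1^1 = -1.
(a,b)_29: α=0, u≡8; β=1, v≡1 (mod 29); (8|29)=-1, (1|29)=+1; sign (−1)^0·-1^1·+1^0 = -1.
(a,b)_17: α=-2, u≡2; β=0, v≡11 (mod 17); (2|17)=+1, (11|17)=-1; sign (−1)^0·+1^0·-1^-2 = +1.
(a,b)_13: α=1, u≡2; β=0, v≡10 (mod 13); (2|13)=-1, (10|13)=+1; sign (−1)^0·-1^0·+1^1 = +1.
(a,b)_2: α=0, β=-2; u≡1, v≡5 (mod 8); ε(u)ε(v)=0·0, αω(v)=0·1, βω(u)=-2·0; sum ≡ 0  ⇒  +1.
(a,b)_7: α=0, u≡3; β=4, v≡1 (mod 7); (3|7)=-1, (1|7)=+1; sign (−1)^0·-1^4·+1^0 = +1.
(a,b)_41: α=2, u≡25; β=0, v≡13 (mod 41); (25|41)=+1, (13|41)=-1; sign (−1)^0·+1^0·-1^2 = +1.
Ram(-247, 29) = {19, 29}; no ℚ_19-point on the conic.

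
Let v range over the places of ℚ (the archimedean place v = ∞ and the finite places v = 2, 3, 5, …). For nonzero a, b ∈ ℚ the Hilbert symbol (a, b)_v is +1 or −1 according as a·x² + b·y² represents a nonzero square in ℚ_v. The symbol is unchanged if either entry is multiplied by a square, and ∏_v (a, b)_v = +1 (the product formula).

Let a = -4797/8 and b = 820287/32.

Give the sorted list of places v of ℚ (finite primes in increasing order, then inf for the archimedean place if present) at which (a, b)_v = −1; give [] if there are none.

Mod squares: a ≡ -1066, b ≡ 20254. Check v ∈ {∞, 2, 3, 13, 19, 41}.
v=19: a=19^0·(≡6), b=19^1·(≡15) mod 19; (6|19)=+1, (15|19)=-1; (−1)^{0·1·9}·(+1)^1·(-1)^0 = +1.
v=∞: -1066 < 0 and 20254 > 0  ⇒  (a,b)_∞ = +1.
v=3: a=3^2·(≡2), b=3^4·(≡1) mod 3; (2|3)=-1, (1|3)=+1; (−1)^{2·4·1}·(-1)^4·(+1)^2 = +1.
v=13: a=13^1·(≡1), b=13^1·(≡6) mod 13; (1|13)=+1, (6|13)=-1; (−1)^{1·1·6}·(+1)^1·(-1)^1 = -1.
v=41: a=41^1·(≡11), b=41^1·(≡32) mod 41; (11|41)=-1, (32|41)=+1; (−1)^{1·1·20}·(-1)^1·(+1)^1 = -1.
v=2: v_2(a)=-3, v_2(b)=-5; units ≡ 3, 7 (mod 8); ε·ε+αω+βω = 1·1+-3·0+-5·1 ≡ 0  ⇒  (a,b)_2 = +1.
Ram(-1066, 20254) = {13, 41}; no ℚ_13-point on the conic.

[13, 41]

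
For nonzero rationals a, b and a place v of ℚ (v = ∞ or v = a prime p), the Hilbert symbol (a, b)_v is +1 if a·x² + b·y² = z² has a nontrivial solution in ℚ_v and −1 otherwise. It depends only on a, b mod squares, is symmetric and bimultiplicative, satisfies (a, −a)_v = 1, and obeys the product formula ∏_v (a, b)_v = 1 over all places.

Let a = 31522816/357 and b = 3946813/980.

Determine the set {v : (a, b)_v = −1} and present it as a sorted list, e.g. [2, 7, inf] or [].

Mod squares: a ≡ 171717, b ≡ 65. Check v ∈ {∞, 2, 3, 5, 7, 13, 17, 19, 29, 37}.
v=2: v_2(a)=16, v_2(b)=-2; units ≡ 5, 1 (mod 8); ε·ε+αω+βω = 0·0+16·0+-2·1 ≡ 0  ⇒  (a,b)_2 = +1.
v=5: a=5^0·(≡3), b=5^-1·(≡3) mod 5; (3|5)=-1, (3|5)=-1; (−1)^{0·-1·2}·(-1)^-1·(-1)^0 = -1.
v=∞: 171717 > 0 and 65 > 0  ⇒  (a,b)_∞ = +1.
v=13: a=13^1·(≡12), b=13^1·(≡5) mod 13; (12|13)=+1, (5|13)=-1; (−1)^{1·1·6}·(+1)^1·(-1)^1 = -1.
v=29: a=29^0·(≡15), b=29^2·(≡25) mod 29; (15|29)=-1, (25|29)=+1; (−1)^{0·2·14}·(-1)^2·(+1)^0 = +1.
v=17: a=17^-1·(≡14), b=17^0·(≡10) mod 17; (14|17)=-1, (10|17)=-1; (−1)^{-1·0·8}·(-1)^0·(-1)^-1 = -1.
v=37: a=37^1·(≡28), b=37^0·(≡28) mod 37; (28|37)=+1, (28|37)=+1; (−1)^{1·0·18}·(+1)^0·(+1)^1 = +1.
v=3: a=3^-1·(≡2), b=3^0·(≡2) mod 3; (2|3)=-1, (2|3)=-1; (−1)^{-1·0·1}·(-1)^0·(-1)^-1 = -1.
v=19: a=19^0·(≡2), b=19^2·(≡18) mod 19; (2|19)=-1, (18|19)=-1; (−1)^{0·2·9}·(-1)^2·(-1)^0 = +1.
v=7: a=7^-1·(≡5), b=7^-2·(≡4) mod 7; (5|7)=-1, (4|7)=+1; (−1)^{-1·-2·3}·(-1)^-2·(+1)^-1 = +1.
Ram(171717, 65) = {3, 5, 13, 17}; no ℚ_3-point on the conic.

[3, 5, 13, 17]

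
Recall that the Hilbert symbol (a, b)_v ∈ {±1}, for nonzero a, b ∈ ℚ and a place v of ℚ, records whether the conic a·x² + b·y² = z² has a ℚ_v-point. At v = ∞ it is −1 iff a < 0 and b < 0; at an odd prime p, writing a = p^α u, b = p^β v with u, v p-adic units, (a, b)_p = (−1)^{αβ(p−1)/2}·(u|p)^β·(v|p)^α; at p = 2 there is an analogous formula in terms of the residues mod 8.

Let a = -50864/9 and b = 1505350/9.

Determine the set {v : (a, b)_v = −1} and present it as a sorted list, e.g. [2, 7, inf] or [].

[2, 7, 11, 17]

Mod squares: a ≡ -11, b ≡ 60214. Check v ∈ {∞, 2, 3, 5, 7, 11, 17, 23}.
v=23: a=23^0·(≡9), b=23^1·(≡17) mod 23; (9|23)=+1, (17|23)=-1; (−1)^{0·1·11}·(+1)^1·(-1)^0 = +1.
v=17: a=17^2·(≡5), b=17^1·(≡11) mod 17; (5|17)=-1, (11|17)=-1; (−1)^{2·1·8}·(-1)^1·(-1)^2 = -1.
v=11: a=11^1·(≡2), b=11^1·(≡6) mod 11; (2|11)=-1, (6|11)=-1; (−1)^{1·1·5}·(-1)^1·(-1)^1 = -1.
v=5: a=5^0·(≡4), b=5^2·(≡1) mod 5; (4|5)=+1, (1|5)=+1; (−1)^{0·2·2}·(+1)^2·(+1)^0 = +1.
v=2: v_2(a)=4, v_2(b)=1; units ≡ 5, 3 (mod 8); ε·ε+αω+βω = 0·1+4·1+1·1 ≡ 1  ⇒  (a,b)_2 = -1.
v=7: a=7^0·(≡6), b=7^1·(≡5) mod 7; (6|7)=-1, (5|7)=-1; (−1)^{0·1·3}·(-1)^1·(-1)^0 = -1.
v=3: a=3^-2·(≡1), b=3^-2·(≡1) mod 3; (1|3)=+1, (1|3)=+1; (−1)^{-2·-2·1}·(+1)^-2·(+1)^-2 = +1.
v=∞: -11 < 0 and 60214 > 0  ⇒  (a,b)_∞ = +1.
|Ram(-11, 60214)| = 4, even; anisotropic at {2, 7, 11, 17}.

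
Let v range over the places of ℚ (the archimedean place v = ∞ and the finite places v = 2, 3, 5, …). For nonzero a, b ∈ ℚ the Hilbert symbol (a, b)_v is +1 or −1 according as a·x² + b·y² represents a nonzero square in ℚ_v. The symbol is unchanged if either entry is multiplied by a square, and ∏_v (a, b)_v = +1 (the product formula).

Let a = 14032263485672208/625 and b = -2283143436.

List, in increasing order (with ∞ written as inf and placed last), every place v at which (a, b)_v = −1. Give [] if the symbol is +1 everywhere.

[19, 29]

(a, b) ≡ (3857, -19) mod (ℚ^×)²; places V = {2, 3, 5, 7, 19, 29, ∞}.
(a,b)_3: α=8, u≡2; β=6, v≡2 (mod 3); (2|3)=-1, (2|3)=-1; sign (−1)^0·-1^6·-1^8 = +1.
(a,b)_5: α=-4, u≡3; β=0, v≡4 (mod 5); (3|5)=-1, (4|5)=+1; sign (−1)^0·-1^0·+1^-4 = +1.
(a,b)_29: α=5, u≡2; β=2, v≡10 (mod 29); (2|29)=-1, (10|29)=-1; sign (−1)^0·-1^2·-1^5 = -1.
(a,b)_7: α=3, u≡3; β=2, v≡1 (mod 7); (3|7)=-1, (1|7)=+1; sign (−1)^0·-1^2·+1^3 = +1.
(a,b)_2: α=4, β=2; u≡1, v≡5 (mod 8); ε(u)ε(v)=0·0, αω(v)=4·1, βω(u)=2·0; sum ≡ 0  ⇒  +1.
(a,b)_19: α=1, u≡8; β=1, v≡18 (mod 19); (8|19)=-1, (18|19)=-1; sign (−1)^1·-1^1·-1^1 = -1.
(a,b)_∞: sgn(3857)=+, sgn(-19)=−, so +1.
|Ram(3857, -19)| = 2, even; anisotropic at {19, 29}.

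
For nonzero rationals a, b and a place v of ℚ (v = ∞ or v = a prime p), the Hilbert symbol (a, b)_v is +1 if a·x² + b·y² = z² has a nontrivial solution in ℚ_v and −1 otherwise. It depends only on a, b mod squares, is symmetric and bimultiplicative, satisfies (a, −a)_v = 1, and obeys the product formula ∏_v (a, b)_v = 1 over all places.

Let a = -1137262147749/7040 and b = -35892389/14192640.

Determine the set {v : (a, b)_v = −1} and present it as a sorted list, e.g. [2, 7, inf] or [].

(a, b) ≡ (-2310, -85085) mod (ℚ^×)²; places V = {2, 3, 5, 7, 11, 13, 17, 31, ∞}.
(a,b)_2: α=-7, β=-12; u≡5, v≡3 (mod 8); ε(u)ε(v)=0·1, αω(v)=-7·1, βω(u)=-12·1; sum ≡ 1  ⇒  -1.
(a,b)_31: α=0, u≡12; β=2, v≡2 (mod 31); (12|31)=-1, (2|31)=+1; sign (−1)^0·-1^2·+1^0 = +1.
(a,b)_11: α=-1, u≡10; β=-1, v≡1 (mod 11); (10|11)=-1, (1|11)=+1; sign (−1)^1·-1^-1·+1^-1 = +1.
(a,b)_7: α=1, u≡6; β=-1, v≡4 (mod 7); (6|7)=-1, (4|7)=+1; sign (−1)^1·-1^-1·+1^1 = +1.
(a,b)_17: α=2, u≡2; β=1, v≡5 (mod 17); (2|17)=+1, (5|17)=-1; sign (−1)^0·+1^1·-1^2 = +1.
(a,b)_3: α=9, u≡1; β=-2, v≡1 (mod 3); (1|3)=+1, (1|3)=+1; sign (−1)^0·+1^-2·+1^9 = +1.
(a,b)_5: α=-1, u≡2; β=-1, v≡2 (mod 5); (2|5)=-1, (2|5)=-1; sign (−1)^0·-1^-1·-1^-1 = +1.
(a,b)_∞: sgn(-2310)=−, sgn(-85085)=−, so -1.
(a,b)_13: α=4, u≡10; β=3, v≡8 (mod 13); (10|13)=+1, (8|13)=-1; sign (−1)^0·+1^3·-1^4 = +1.
(-2310, -85085 / ℚ) ramifies at {2, ∞}: a division algebra.

[2, inf]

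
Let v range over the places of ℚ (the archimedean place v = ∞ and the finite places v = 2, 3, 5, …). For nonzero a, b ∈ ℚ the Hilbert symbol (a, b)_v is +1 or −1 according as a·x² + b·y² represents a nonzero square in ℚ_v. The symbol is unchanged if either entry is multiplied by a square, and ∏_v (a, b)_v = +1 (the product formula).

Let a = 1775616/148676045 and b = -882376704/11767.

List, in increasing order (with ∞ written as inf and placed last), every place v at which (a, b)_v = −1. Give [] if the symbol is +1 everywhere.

(a, b) ≡ (30, -2618) mod (ℚ^×)²; places V = {2, 3, 5, 7, 11, 17, 19, 41, ∞}.
(a,b)_2: α=11, β=19; u≡7, v≡3 (mod 8); ε(u)ε(v)=1·1, αω(v)=11·1, βω(u)=19·0; sum ≡ 0  ⇒  +1.
(a,b)_19: α=-2, u≡9; β=0, v≡9 (mod 19); (9|19)=+1, (9|19)=+1; sign (−1)^0·+1^0·+1^-2 = +1.
(a,b)_3: α=1, u≡1; β=2, v≡1 (mod 3); (1|3)=+1, (1|3)=+1; sign (−1)^0·+1^2·+1^1 = +1.
(a,b)_11: α=0, u≡7; β=1, v≡9 (mod 11); (7|11)=-1, (9|11)=+1; sign (−1)^0·-1^1·+1^0 = -1.
(a,b)_17: α=2, u≡2; β=1, v≡8 (mod 17); (2|17)=+1, (8|17)=+1; sign (−1)^0·+1^1·+1^2 = +1.
(a,b)_∞: sgn(30)=+, sgn(-2618)=−, so +1.
(a,b)_7: α=-2, u≡4; β=-1, v≡1 (mod 7); (4|7)=+1, (1|7)=+1; sign (−1)^0·+1^-1·+1^-2 = +1.
(a,b)_5: α=-1, u≡4; β=0, v≡3 (mod 5); (4|5)=+1, (3|5)=-1; sign (−1)^0·+1^0·-1^-1 = -1.
(a,b)_41: α=-2, u≡19; β=-2, v≡35 (mod 41); (19|41)=-1, (35|41)=-1; sign (−1)^0·-1^-2·-1^-2 = +1.
Ram(30, -2618) = {5, 11}; no ℚ_5-point on the conic.

[5, 11]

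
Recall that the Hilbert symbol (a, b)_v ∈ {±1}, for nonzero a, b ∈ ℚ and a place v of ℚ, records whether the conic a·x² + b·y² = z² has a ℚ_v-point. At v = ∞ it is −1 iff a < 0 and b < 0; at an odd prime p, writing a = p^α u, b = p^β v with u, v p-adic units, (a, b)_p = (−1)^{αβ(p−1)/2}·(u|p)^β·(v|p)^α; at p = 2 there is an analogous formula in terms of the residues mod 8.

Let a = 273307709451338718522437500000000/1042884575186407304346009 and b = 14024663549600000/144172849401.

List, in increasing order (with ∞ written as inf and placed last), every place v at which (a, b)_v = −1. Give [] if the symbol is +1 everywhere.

(a, b) ≡ (2431, 28985) mod (ℚ^×)²; places V = {2, 3, 5, 7, 11, 13, 17, 31, 37, 41, 47, ∞}.
(a,b)_13: α=5, u≡5; β=0, v≡7 (mod 13); (5|13)=-1, (7|13)=-1; sign (−1)^0·-1^0·-1^5 = -1.
(a,b)_17: α=3, u≡5; β=1, v≡5 (mod 17); (5|17)=-1, (5|17)=-1; sign (−1)^0·-1^1·-1^3 = +1.
(a,b)_2: α=8, β=8; u≡7, v≡1 (mod 8); ε(u)ε(v)=1·0, αω(v)=8·0, βω(u)=8·0; sum ≡ 0  ⇒  +1.
(a,b)_41: α=0, u≡27; β=-2, v≡25 (mod 41); (27|41)=-1, (25|41)=+1; sign (−1)^0·-1^-2·+1^0 = +1.
(a,b)_∞: sgn(2431)=+, sgn(28985)=+, so +1.
(a,b)_7: α=-16, u≡4; β=-6, v≡3 (mod 7); (4|7)=+1, (3|7)=-1; sign (−1)^0·+1^-6·-1^-16 = +1.
(a,b)_5: α=12, u≡1; β=5, v≡2 (mod 5); (1|5)=+1, (2|5)=-1; sign (−1)^0·+1^5·-1^12 = +1.
(a,b)_37: α=4, u≡7; β=2, v≡31 (mod 37); (7|37)=+1, (31|37)=-1; sign (−1)^0·+1^2·-1^4 = +1.
(a,b)_11: α=3, u≡1; β=1, v≡7 (mod 11); (1|11)=+1, (7|11)=-1; sign (−1)^1·+1^1·-1^3 = +1.
(a,b)_31: α=2, u≡23; β=1, v≡9 (mod 31); (23|31)=-1, (9|31)=+1; sign (−1)^0·-1^1·+1^2 = -1.
(a,b)_47: α=0, u≡8; β=2, v≡40 (mod 47); (8|47)=+1, (40|47)=-1; sign (−1)^0·+1^2·-1^0 = +1.
(a,b)_3: α=-22, u≡1; β=-6, v≡2 (mod 3); (1|3)=+1, (2|3)=-1; sign (−1)^0·+1^-6·-1^-22 = +1.
Ram(2431, 28985) = {13, 31}; no ℚ_13-point on the conic.

[13, 31]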